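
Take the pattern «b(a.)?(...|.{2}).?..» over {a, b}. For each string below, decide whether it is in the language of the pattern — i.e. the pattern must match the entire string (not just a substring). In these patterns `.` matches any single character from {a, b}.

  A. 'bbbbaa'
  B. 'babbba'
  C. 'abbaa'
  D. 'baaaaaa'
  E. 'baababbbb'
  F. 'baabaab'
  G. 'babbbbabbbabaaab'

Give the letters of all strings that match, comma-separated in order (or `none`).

A → match
B → match
C → no match — must start with 'b'
D → match
E → match
F → match
G → no match

A, B, D, E, F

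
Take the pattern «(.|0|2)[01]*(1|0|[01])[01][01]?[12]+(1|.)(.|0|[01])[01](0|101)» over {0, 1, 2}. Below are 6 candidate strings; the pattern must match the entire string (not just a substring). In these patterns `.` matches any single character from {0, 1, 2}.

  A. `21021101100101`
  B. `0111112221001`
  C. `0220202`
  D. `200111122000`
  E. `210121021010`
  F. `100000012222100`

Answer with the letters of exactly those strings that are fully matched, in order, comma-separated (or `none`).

A → no match
B → no match
C → no match
D → match
E → no match
F → match

D, F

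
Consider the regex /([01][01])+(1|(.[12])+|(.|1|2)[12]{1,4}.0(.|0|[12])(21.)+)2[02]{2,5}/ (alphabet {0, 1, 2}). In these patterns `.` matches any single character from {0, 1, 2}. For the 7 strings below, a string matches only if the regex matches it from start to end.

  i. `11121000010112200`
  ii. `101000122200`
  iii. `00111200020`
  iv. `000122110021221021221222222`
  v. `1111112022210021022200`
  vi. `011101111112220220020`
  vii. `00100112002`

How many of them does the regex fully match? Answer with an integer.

i → no match
ii → match
iii → match
iv → match
v → no match
vi → match
vii → match
Total matched: 5

5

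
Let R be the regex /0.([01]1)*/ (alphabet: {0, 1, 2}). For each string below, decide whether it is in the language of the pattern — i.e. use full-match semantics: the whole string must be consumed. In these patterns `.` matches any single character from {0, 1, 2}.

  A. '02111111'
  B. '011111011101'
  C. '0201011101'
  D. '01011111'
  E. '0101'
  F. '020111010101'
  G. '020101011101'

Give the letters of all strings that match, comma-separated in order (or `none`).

A, B, C, D, E, F, G

A → match
B → match
C → match
D → match
E → match
F → match
G → match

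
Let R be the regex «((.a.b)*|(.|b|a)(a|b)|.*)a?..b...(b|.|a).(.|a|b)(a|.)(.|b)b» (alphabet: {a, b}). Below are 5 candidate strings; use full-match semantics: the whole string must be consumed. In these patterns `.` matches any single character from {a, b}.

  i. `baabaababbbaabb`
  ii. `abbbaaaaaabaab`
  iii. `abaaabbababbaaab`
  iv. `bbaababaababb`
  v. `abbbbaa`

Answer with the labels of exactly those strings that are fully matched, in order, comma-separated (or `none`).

iii

i → no match
ii → no match
iii → match
iv → no match
v. `abbbbaa` → no match — must end with `b`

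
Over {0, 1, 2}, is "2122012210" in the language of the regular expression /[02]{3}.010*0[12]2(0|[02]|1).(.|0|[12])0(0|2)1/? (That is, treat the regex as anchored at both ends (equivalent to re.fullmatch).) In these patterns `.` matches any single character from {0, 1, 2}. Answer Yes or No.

No

Every match must end with "1", but "2122012210" does not.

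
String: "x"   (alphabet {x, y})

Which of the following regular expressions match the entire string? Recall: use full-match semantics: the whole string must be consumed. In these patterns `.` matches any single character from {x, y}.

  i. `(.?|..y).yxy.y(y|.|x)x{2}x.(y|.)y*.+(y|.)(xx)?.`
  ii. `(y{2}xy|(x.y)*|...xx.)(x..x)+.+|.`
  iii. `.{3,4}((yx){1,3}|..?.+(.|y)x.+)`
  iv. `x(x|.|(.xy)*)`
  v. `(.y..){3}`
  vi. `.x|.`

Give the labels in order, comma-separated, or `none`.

ii, iv, vi

i → no match
ii → match
iii → no match
iv → match
v → no match
vi → match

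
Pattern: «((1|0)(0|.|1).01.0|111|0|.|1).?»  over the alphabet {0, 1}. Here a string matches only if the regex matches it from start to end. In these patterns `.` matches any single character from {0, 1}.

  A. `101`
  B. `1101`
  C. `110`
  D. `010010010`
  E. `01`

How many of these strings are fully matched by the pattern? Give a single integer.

1

A → no match
B → no match
C → no match
D → no match
E → match
Total matched: 1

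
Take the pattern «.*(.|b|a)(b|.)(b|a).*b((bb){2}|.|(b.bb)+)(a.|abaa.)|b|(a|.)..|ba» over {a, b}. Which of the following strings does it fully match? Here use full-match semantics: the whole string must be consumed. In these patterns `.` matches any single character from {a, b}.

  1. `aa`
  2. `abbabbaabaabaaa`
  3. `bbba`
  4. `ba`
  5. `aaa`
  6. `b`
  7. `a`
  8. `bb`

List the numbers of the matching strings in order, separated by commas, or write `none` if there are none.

2, 4, 5, 6

1 → no match
2 → match
3 → no match
4 → match
5 → match
6 → match
7 → no match
8 → no match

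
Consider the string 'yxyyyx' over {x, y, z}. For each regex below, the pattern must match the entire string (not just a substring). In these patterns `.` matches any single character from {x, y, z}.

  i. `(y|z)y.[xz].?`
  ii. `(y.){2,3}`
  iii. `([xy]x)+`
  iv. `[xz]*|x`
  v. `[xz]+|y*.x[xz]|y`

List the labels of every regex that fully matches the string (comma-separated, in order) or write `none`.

ii

i → no match
ii → match
iii → no match
iv → no match
v → no match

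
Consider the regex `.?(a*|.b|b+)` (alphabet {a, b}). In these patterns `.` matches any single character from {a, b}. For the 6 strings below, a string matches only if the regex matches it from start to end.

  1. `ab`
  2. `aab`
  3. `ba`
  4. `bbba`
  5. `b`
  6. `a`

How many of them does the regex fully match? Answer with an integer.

1 → match
2 → match
3 → match
4 → no match
5 → match
6 → match
Total matched: 5

5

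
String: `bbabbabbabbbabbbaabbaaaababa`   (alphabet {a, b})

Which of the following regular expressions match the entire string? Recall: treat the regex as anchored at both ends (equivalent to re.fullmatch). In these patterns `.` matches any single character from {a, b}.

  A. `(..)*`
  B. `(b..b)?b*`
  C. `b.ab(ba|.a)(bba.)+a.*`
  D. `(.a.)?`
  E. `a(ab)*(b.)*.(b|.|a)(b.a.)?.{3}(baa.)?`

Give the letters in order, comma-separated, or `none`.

A, C

A → match
B → no match
C → match
D → no match
E → no match — must start with `a`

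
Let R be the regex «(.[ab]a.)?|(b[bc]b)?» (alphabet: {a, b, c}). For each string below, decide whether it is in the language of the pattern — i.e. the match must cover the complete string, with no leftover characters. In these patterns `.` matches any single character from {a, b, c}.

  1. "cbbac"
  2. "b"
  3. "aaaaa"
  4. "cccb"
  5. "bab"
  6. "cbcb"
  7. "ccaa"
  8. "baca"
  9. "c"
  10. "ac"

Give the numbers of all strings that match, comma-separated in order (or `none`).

none

1 → no match
2 → no match
3 → no match
4 → no match
5 → no match
6 → no match
7 → no match
8 → no match
9 → no match
10 → no match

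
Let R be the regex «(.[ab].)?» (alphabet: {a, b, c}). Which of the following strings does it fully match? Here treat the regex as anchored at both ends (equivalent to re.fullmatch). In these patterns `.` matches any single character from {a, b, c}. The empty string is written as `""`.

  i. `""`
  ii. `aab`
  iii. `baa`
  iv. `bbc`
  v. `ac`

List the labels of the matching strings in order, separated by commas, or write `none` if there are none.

i, ii, iii, iv

i. `""` → match
ii. `aab` → match
iii. `baa` → match
iv. `bbc` → match
v. `ac` → no match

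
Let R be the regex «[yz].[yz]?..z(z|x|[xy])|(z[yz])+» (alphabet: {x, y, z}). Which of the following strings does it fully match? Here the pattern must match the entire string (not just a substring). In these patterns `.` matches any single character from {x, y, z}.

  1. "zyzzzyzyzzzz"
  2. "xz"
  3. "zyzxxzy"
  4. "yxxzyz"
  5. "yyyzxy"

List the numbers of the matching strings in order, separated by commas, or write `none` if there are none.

1, 3

1 → match
2 → no match
3 → match
4 → no match
5 → no match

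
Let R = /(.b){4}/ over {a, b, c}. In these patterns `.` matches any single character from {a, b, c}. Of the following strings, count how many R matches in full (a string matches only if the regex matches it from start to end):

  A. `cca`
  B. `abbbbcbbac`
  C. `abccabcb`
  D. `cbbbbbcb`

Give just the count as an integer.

A → no match — must end with `b`
B → no match — must end with `b`
C → no match
D → match
Total matched: 1

1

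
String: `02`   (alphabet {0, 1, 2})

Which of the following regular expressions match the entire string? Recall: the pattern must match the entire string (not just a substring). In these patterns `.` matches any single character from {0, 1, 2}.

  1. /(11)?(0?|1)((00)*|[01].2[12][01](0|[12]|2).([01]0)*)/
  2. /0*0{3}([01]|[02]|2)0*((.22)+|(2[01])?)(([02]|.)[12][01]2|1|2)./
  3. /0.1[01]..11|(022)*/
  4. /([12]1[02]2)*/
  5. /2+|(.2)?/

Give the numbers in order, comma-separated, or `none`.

1 → no match
2 → no match
3 → no match
4 → no match
5 → match

5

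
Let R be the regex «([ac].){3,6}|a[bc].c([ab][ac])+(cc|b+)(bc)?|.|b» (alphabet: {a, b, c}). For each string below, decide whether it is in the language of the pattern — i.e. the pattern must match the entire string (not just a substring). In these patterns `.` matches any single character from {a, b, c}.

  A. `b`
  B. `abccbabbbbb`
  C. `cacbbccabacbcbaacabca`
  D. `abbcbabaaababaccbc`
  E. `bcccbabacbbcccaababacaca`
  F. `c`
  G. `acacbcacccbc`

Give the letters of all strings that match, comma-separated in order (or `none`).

A, B, D, F, G

A. `b` → match
B. `abccbabbbbb` → match
C → no match
D → match
E → no match
F. `c` → match
G. `acacbcacccbc` → match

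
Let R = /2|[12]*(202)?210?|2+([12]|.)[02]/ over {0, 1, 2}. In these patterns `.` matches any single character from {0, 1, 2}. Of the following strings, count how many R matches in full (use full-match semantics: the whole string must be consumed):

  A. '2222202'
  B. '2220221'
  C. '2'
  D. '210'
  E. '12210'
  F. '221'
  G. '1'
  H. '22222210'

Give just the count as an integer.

A → match
B → match
C → match
D → match
E → match
F → match
G → no match
H → match
Total matched: 7

7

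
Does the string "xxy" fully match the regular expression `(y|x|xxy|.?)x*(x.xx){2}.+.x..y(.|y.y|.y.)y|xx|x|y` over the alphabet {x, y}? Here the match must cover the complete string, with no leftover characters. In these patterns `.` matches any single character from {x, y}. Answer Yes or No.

No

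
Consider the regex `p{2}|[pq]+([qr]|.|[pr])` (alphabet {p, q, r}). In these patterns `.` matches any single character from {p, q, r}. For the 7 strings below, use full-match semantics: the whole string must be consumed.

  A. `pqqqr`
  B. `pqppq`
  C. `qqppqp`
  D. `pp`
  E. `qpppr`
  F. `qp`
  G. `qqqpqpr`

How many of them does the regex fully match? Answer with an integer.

A → match
B → match
C → match
D → match
E → match
F → match
G → match
Total matched: 7

7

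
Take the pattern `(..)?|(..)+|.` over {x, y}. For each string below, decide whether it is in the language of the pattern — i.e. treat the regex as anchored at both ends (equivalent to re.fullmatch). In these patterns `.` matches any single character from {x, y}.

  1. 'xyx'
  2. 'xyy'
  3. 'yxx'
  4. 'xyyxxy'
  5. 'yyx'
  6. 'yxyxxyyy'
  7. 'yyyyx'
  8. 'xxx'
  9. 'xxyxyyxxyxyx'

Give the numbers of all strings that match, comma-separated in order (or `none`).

4, 6, 9

1 → no match
2 → no match
3 → no match
4 → match
5 → no match
6 → match
7 → no match
8 → no match
9 → match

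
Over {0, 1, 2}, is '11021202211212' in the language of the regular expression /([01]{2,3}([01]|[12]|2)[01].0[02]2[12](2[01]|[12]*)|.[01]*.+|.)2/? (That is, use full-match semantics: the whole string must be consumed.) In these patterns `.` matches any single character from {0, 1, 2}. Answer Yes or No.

Yes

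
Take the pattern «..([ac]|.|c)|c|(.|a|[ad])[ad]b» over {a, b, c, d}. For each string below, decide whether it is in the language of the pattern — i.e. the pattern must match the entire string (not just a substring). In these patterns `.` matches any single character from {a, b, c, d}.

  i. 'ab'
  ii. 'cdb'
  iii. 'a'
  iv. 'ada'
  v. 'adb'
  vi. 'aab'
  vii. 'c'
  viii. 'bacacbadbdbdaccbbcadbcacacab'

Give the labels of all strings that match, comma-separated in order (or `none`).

ii, iv, v, vi, vii

i → no match
ii → match
iii → no match
iv → match
v → match
vi → match
vii → match
viii → no match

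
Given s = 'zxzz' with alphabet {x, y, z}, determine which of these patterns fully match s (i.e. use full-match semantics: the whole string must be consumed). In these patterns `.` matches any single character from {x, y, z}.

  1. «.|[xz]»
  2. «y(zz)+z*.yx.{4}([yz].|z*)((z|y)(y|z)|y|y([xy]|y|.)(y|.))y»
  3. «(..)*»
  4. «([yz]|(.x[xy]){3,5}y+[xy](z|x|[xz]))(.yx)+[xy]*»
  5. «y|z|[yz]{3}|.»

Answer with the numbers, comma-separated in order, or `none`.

3

1 → no match
2 → no match — must start with 'yzz'
3 → match
4 → no match
5 → no match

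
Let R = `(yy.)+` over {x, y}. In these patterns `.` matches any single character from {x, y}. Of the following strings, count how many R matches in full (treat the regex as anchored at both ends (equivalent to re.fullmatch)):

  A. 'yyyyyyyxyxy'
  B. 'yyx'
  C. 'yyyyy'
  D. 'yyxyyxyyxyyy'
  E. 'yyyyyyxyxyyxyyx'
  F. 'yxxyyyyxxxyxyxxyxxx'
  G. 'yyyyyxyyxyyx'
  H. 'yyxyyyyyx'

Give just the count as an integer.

4

A → no match
B → match
C → no match
D → match
E → no match
F → no match — must start with 'yy'
G → match
H → match
Total matched: 4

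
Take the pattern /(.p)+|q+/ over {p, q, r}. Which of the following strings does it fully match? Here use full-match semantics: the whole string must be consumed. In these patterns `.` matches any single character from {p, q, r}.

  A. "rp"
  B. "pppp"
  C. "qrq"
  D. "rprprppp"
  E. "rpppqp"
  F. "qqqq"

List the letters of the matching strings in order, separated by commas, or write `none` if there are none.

A, B, D, E, F

A. "rp" → match
B. "pppp" → match
C. "qrq" → no match
D. "rprprppp" → match
E. "rpppqp" → match
F. "qqqq" → match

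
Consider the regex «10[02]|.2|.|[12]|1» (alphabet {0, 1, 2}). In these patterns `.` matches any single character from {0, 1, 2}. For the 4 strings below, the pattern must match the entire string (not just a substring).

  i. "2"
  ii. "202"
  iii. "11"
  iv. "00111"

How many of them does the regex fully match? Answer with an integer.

1

i → match
ii → no match
iii → no match
iv → no match
Total matched: 1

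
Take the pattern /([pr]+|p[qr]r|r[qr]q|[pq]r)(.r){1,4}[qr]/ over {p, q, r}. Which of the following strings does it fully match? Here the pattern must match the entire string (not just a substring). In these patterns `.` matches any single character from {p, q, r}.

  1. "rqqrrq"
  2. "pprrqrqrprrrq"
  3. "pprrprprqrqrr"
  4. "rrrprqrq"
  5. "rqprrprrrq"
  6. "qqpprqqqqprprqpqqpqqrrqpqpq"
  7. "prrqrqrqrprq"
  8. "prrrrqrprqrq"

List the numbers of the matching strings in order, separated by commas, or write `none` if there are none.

1, 2, 3, 4, 7, 8

1 → match
2 → match
3 → match
4 → match
5 → no match
6 → no match
7 → match
8 → match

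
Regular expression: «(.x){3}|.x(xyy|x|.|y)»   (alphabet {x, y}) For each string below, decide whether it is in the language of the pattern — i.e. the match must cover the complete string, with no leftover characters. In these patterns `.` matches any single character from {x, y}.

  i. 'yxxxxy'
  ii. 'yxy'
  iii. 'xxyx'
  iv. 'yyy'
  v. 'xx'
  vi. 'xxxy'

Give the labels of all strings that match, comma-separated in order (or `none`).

i. 'yxxxxy' → no match
ii. 'yxy' → match
iii. 'xxyx' → no match
iv. 'yyy' → no match
v. 'xx' → no match
vi. 'xxxy' → no match

ii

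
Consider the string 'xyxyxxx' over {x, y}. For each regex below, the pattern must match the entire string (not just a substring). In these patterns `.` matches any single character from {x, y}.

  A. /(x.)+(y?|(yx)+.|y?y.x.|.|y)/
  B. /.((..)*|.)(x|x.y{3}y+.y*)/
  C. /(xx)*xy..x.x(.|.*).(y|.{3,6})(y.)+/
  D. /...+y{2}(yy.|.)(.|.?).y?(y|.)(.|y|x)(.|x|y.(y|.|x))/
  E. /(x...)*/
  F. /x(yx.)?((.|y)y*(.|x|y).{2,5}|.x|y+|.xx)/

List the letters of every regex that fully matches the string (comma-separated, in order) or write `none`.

A, F

A → match
B → no match
C → no match
D → no match
E → no match
F → match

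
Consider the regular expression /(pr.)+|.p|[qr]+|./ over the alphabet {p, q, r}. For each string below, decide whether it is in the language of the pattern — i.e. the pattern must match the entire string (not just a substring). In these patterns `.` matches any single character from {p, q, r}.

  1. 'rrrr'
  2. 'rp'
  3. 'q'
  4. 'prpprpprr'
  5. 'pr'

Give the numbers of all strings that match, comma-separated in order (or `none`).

1, 2, 3, 4

1. 'rrrr' → match
2. 'rp' → match
3. 'q' → match
4. 'prpprpprr' → match
5. 'pr' → no match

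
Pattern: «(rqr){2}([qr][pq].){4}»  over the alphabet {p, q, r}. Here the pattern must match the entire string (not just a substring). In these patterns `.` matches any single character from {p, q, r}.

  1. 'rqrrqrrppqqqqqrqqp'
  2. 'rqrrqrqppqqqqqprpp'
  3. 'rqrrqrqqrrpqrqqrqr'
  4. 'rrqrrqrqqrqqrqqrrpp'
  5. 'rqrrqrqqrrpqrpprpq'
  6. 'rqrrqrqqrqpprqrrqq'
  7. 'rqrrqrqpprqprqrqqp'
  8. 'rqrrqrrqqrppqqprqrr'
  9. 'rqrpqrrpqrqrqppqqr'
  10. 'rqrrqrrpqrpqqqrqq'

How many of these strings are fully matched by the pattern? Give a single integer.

6

1 → match
2 → match
3 → match
4 → no match — must start with 'rqr'
5 → match
6 → match
7 → match
8 → no match
9 → no match
10 → no match
Total matched: 6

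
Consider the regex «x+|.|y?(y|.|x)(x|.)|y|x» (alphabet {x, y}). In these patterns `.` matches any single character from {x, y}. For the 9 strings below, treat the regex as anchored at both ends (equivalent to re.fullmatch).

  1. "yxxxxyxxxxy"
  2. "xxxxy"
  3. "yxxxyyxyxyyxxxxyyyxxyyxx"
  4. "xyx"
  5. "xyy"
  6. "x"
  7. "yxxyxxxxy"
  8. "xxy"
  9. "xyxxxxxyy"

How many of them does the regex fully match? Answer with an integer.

1

1 → no match
2 → no match
3 → no match
4 → no match
5 → no match
6 → match
7 → no match
8 → no match
9 → no match
Total matched: 1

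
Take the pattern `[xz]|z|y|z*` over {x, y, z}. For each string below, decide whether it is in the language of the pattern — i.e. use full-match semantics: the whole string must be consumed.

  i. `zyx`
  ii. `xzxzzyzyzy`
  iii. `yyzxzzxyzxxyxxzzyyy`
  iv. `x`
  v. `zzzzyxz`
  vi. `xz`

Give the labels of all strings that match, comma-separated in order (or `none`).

i. `zyx` → no match
ii. `xzxzzyzyzy` → no match
iii → no match
iv. `x` → match
v. `zzzzyxz` → no match
vi. `xz` → no match

iv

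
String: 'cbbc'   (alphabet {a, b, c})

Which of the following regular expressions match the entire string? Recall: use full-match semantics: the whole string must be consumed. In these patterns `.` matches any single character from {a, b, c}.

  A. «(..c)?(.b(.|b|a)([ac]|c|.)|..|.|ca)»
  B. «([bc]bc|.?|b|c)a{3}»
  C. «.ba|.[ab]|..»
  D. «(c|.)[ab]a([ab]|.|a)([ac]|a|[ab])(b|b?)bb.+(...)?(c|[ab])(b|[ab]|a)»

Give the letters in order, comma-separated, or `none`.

A

A → match
B → no match — must end with 'a'
C → no match
D → no match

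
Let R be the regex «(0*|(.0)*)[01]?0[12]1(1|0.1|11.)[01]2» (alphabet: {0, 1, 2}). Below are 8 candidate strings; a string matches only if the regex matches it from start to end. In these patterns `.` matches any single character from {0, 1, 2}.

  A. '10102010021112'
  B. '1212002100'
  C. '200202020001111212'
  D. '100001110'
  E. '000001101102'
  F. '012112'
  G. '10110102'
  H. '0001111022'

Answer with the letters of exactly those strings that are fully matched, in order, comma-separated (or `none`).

A, E

A → match
B → no match — must end with '2'
C → no match
D → no match — must end with '2'
E → match
F → no match
G → no match
H → no match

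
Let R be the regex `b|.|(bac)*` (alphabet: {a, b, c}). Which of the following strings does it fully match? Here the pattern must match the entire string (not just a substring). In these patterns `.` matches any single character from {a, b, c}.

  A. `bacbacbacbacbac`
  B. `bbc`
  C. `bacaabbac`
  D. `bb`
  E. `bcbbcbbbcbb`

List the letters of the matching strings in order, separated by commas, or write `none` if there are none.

A → match
B. `bbc` → no match
C. `bacaabbac` → no match
D. `bb` → no match
E. `bcbbcbbbcbb` → no match

A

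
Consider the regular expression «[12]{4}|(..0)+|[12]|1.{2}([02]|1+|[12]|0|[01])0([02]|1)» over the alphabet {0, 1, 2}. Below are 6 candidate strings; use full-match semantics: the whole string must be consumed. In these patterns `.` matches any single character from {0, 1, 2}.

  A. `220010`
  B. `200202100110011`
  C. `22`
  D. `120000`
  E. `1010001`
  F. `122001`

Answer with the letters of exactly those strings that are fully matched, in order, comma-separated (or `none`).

A, D, F

A → match
B → no match
C → no match
D → match
E → no match
F → match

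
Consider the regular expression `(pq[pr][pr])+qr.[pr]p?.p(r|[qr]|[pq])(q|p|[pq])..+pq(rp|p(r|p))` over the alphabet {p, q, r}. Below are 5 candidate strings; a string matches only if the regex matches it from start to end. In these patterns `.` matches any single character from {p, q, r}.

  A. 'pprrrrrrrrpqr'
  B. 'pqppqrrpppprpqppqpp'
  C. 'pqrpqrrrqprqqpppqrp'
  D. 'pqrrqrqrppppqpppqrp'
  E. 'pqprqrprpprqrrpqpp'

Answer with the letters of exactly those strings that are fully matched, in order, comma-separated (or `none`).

A → no match — must start with 'pq'
B → match
C → match
D → match
E → match

B, C, D, E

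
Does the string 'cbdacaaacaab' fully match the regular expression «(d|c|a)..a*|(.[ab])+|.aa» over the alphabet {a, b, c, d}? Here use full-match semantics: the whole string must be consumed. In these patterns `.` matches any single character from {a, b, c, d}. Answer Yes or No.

Yes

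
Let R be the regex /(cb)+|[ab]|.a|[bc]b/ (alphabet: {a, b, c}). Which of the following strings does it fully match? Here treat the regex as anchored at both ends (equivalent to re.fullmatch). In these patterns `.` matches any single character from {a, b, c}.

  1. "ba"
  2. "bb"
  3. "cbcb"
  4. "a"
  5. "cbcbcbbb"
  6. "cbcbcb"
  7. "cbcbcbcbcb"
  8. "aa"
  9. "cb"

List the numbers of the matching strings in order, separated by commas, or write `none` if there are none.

1, 2, 3, 4, 6, 7, 8, 9

1 → match
2 → match
3 → match
4 → match
5 → no match
6 → match
7 → match
8 → match
9 → match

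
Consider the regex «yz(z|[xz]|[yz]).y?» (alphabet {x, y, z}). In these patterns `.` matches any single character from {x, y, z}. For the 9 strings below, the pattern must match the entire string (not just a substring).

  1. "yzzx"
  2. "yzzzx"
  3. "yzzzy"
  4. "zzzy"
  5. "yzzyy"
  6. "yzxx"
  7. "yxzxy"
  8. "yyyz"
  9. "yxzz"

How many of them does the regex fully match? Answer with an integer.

4

1 → match
2 → no match
3 → match
4 → no match — must start with "yz"
5 → match
6 → match
7 → no match — must start with "yz"
8 → no match — must start with "yz"
9 → no match — must start with "yz"
Total matched: 4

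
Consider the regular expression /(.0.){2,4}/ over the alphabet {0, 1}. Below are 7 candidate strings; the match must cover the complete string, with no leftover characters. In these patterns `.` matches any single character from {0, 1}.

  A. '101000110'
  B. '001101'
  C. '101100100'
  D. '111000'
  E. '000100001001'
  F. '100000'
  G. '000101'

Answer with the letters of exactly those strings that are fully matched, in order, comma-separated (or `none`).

A. '101000110' → no match
B. '001101' → match
C. '101100100' → match
D. '111000' → no match
E. '000100001001' → match
F. '100000' → match
G. '000101' → match

B, C, E, F, G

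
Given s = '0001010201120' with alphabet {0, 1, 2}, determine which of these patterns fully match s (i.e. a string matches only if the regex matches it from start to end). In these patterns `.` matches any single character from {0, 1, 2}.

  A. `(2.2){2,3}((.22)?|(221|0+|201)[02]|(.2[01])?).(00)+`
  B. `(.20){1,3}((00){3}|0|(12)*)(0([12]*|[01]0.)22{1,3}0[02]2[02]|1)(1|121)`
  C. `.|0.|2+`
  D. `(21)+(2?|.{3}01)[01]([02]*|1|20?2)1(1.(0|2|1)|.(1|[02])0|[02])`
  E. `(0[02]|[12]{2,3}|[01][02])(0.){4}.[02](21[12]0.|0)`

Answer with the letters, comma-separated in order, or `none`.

E

A → no match — must start with '2'
B → no match
C → no match
D → no match — must start with '21'
E → match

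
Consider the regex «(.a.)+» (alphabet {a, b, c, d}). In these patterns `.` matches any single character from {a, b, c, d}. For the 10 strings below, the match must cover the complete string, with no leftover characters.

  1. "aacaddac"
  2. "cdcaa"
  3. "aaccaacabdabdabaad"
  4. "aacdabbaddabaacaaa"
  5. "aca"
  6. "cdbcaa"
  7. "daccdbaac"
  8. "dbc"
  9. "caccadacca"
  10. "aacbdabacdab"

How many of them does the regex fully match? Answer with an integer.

2

1. "aacaddac" → no match
2. "cdcaa" → no match
3 → match
4 → match
5. "aca" → no match
6. "cdbcaa" → no match
7. "daccdbaac" → no match
8. "dbc" → no match
9. "caccadacca" → no match
10. "aacbdabacdab" → no match
Total matched: 2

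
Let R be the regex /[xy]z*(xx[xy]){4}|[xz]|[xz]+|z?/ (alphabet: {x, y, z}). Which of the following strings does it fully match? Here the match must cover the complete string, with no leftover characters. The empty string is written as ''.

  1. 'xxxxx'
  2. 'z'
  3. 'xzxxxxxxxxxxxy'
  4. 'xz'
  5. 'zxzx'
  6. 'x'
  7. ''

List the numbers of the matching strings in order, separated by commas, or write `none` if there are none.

1 → match
2 → match
3 → match
4 → match
5 → match
6 → match
7 → match

1, 2, 3, 4, 5, 6, 7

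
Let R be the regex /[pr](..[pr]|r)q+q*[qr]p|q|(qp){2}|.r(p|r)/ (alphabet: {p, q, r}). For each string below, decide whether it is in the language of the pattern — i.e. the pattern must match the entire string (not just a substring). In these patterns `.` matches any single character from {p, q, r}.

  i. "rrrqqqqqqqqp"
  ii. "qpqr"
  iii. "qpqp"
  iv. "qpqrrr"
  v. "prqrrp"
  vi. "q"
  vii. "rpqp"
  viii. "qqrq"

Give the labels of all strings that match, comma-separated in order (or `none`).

i → no match
ii → no match
iii → match
iv → no match
v → no match
vi → match
vii → no match
viii → no match

iii, vi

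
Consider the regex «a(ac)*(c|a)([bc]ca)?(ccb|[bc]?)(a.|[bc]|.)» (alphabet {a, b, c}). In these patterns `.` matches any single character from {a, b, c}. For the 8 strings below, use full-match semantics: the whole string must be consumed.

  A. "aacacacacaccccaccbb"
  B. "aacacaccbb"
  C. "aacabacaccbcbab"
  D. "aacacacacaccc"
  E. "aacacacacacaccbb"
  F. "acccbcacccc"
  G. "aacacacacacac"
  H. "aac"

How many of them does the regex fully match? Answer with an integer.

6

A → match
B → match
C → no match
D → match
E → match
F → no match
G → match
H → match
Total matched: 6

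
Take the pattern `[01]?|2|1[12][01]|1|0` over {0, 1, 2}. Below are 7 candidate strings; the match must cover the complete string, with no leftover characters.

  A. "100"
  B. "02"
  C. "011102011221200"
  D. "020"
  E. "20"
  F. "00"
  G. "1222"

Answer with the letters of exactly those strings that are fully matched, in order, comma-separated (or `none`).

A → no match
B → no match
C → no match
D → no match
E → no match
F → no match
G → no match

none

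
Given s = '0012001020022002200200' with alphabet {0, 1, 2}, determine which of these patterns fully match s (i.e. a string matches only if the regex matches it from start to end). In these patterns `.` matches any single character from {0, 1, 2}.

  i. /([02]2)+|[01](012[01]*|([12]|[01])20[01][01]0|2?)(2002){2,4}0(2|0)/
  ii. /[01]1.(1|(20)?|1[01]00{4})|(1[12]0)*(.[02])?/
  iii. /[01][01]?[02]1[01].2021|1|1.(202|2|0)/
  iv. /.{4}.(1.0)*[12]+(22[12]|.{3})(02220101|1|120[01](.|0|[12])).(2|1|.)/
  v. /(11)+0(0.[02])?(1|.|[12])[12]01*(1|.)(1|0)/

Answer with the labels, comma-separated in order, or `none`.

i

i → match
ii → no match
iii → no match
iv → no match
v → no match — must start with '11'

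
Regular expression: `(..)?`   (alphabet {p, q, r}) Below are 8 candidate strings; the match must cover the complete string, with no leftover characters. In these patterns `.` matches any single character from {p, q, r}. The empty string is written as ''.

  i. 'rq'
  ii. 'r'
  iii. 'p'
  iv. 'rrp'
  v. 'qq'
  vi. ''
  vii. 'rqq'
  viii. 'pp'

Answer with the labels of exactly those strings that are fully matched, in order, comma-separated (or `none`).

i. 'rq' → match
ii. 'r' → no match
iii. 'p' → no match
iv. 'rrp' → no match
v. 'qq' → match
vi. '' → match
vii. 'rqq' → no match
viii. 'pp' → match

i, v, vi, viii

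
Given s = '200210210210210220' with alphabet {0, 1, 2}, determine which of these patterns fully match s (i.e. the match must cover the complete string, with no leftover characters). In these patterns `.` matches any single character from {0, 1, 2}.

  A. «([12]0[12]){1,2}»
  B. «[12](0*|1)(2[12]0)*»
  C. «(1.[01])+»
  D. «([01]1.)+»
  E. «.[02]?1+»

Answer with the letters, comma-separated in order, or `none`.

B

A → no match
B → match
C → no match — must start with '1'
D → no match
E → no match — must end with '1'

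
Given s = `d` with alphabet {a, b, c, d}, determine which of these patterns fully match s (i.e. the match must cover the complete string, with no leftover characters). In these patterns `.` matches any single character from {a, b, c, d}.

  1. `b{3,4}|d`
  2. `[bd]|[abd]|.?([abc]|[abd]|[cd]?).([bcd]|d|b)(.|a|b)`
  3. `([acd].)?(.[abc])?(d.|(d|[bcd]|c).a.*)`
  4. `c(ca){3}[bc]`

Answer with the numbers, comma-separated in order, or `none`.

1 → match
2 → match
3 → no match
4 → no match — must start with `cca`

1, 2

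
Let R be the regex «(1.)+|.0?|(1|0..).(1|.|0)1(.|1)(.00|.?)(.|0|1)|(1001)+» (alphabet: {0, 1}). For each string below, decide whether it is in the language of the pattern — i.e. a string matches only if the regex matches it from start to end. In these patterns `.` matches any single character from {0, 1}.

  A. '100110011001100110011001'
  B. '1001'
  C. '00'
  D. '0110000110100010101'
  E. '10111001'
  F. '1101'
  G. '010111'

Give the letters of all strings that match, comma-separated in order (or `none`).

A → match
B → match
C → match
D → no match
E → no match
F → no match
G → no match

A, B, C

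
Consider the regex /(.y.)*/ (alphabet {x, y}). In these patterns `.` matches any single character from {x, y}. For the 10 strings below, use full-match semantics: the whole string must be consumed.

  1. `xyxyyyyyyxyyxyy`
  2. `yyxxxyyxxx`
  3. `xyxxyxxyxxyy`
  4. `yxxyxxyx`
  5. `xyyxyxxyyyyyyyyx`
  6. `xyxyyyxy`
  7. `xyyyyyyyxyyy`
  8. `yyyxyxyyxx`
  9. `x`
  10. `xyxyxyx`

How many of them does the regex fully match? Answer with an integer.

3

1 → match
2. `yyxxxyyxxx` → no match
3. `xyxxyxxyxxyy` → match
4. `yxxyxxyx` → no match
5 → no match
6. `xyxyyyxy` → no match
7. `xyyyyyyyxyyy` → match
8. `yyyxyxyyxx` → no match
9. `x` → no match
10. `xyxyxyx` → no match
Total matched: 3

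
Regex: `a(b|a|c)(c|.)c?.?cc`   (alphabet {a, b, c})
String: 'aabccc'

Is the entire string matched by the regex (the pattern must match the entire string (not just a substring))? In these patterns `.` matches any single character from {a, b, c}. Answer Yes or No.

Yes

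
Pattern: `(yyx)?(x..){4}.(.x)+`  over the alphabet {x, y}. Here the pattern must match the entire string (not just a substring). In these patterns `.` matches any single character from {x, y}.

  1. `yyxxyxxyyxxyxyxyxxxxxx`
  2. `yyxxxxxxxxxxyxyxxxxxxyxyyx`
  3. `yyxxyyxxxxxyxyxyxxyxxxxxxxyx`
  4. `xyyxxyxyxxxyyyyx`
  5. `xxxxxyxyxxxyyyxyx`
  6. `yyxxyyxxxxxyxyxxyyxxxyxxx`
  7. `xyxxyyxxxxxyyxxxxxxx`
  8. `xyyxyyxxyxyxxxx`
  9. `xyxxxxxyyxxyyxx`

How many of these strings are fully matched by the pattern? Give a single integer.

1 → match
2 → no match
3 → match
4 → no match
5 → match
6 → no match
7 → no match
8 → match
9 → match
Total matched: 5

5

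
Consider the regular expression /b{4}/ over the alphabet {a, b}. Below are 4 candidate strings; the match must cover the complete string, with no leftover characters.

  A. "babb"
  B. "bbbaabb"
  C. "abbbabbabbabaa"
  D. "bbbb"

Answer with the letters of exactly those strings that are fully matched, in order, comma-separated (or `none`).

A → no match
B → no match
C → no match — must start with "b"
D → match

D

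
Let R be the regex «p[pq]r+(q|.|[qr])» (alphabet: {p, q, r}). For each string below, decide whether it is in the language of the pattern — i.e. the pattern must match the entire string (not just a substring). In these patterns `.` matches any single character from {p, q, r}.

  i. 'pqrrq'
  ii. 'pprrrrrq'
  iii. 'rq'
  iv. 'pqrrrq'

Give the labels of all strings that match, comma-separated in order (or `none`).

i. 'pqrrq' → match
ii. 'pprrrrrq' → match
iii. 'rq' → no match — must start with 'p'
iv. 'pqrrrq' → match

i, ii, iv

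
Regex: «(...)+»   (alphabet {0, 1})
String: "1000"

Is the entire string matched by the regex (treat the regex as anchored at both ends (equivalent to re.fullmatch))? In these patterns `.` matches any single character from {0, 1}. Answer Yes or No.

No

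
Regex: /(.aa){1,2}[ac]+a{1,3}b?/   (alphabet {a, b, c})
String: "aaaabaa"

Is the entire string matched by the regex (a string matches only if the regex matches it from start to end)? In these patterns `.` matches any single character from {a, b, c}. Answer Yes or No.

No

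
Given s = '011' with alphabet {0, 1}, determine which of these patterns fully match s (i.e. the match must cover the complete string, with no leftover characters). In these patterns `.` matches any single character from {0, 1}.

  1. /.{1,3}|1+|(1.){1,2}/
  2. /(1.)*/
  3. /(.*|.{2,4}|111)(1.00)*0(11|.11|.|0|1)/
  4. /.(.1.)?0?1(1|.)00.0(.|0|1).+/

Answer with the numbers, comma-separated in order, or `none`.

1 → match
2 → no match
3 → match
4 → no match

1, 3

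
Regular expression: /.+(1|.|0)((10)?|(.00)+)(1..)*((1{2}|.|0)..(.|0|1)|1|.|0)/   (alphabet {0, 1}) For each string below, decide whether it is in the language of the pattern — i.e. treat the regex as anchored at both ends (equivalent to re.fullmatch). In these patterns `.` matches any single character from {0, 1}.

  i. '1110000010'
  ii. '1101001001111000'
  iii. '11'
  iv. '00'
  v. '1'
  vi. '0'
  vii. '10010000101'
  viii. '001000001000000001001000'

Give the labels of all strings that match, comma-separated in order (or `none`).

i → match
ii → match
iii → no match
iv → no match
v → no match
vi → no match
vii → match
viii → match

i, ii, vii, viii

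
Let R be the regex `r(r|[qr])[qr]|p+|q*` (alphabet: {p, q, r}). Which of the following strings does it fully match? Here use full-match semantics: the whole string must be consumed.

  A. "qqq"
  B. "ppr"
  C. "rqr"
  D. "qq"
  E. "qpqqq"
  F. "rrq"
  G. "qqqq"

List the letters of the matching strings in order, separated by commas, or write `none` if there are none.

A, C, D, F, G

A. "qqq" → match
B. "ppr" → no match
C. "rqr" → match
D. "qq" → match
E. "qpqqq" → no match
F. "rrq" → match
G. "qqqq" → match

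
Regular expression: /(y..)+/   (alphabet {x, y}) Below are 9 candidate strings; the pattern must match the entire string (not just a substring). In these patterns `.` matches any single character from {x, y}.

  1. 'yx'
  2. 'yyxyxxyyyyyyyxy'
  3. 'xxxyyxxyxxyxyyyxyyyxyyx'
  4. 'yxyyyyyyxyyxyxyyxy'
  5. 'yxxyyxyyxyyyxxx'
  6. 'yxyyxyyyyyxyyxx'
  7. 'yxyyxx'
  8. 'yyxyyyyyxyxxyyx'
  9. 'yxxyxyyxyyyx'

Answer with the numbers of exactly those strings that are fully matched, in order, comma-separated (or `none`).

2, 4, 6, 7, 8, 9

1 → no match
2 → match
3 → no match — must start with 'y'
4 → match
5 → no match
6 → match
7 → match
8 → match
9 → match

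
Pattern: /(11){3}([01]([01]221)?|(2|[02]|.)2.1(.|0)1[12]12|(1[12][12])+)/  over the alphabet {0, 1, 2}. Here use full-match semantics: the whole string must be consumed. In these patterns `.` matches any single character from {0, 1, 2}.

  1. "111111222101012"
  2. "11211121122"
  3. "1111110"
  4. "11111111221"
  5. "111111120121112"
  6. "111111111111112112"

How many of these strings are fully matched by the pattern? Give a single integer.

1 → no match
2 → no match
3 → match
4 → match
5 → match
6 → match
Total matched: 4

4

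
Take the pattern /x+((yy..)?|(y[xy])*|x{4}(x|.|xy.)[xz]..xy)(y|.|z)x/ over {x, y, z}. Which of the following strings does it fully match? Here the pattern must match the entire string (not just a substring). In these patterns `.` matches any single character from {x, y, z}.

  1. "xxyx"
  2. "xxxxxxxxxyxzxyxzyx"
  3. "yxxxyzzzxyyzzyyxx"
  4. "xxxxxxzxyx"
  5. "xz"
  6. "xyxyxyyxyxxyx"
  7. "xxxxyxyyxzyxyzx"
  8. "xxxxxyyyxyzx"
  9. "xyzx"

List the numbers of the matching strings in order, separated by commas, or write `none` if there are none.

1 → match
2 → no match
3 → no match — must start with "x"
4 → no match
5 → no match — must end with "x"
6 → no match
7 → no match
8 → no match
9 → no match

1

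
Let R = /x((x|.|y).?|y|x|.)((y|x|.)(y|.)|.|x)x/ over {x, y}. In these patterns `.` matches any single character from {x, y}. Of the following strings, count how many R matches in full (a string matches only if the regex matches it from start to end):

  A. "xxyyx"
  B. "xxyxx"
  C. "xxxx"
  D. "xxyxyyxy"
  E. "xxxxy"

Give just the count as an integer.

3

A → match
B → match
C → match
D → no match — must end with "x"
E → no match — must end with "x"
Total matched: 3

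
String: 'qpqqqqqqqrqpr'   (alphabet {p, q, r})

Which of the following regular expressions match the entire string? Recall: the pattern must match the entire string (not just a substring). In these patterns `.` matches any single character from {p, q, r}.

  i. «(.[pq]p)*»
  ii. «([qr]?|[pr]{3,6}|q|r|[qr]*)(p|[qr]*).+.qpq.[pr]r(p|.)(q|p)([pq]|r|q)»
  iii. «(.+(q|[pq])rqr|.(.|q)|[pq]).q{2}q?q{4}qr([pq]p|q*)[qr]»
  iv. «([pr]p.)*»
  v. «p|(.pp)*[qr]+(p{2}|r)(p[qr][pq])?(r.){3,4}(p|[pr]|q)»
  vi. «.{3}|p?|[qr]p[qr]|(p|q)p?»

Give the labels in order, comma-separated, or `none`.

iii

i → no match
ii → no match
iii → match
iv → no match
v → no match
vi → no match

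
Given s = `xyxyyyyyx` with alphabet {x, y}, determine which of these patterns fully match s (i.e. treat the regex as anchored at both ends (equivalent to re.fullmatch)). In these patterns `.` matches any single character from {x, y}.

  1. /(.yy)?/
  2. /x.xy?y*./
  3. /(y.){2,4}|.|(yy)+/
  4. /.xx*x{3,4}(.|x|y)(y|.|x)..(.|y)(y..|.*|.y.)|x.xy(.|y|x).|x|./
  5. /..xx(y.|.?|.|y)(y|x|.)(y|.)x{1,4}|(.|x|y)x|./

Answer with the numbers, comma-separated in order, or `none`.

1 → no match
2 → match
3 → no match
4 → no match
5 → no match

2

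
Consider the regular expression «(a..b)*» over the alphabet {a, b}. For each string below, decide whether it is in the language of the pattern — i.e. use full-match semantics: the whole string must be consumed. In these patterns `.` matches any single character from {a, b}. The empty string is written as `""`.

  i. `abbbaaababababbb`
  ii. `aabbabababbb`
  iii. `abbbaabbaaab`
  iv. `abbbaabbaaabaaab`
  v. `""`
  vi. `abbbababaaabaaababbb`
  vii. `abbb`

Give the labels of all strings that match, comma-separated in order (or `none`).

i → match
ii → match
iii → match
iv → match
v → match
vi → match
vii → match

i, ii, iii, iv, v, vi, vii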